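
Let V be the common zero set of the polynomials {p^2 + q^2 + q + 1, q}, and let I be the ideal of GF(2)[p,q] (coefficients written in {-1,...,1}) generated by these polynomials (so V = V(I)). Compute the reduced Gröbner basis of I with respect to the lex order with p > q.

G = {p^2 + 1, q}

This is the nonlinear analogue of row-reducing a linear system.

f_1 = p^2 + q^2 + q + 1, LT = p^2.
f_2 = q, LT = q.

The S-polynomials (S(f_1,f_2)) all reduce to 0 modulo the current basis, so we have a Gröbner basis.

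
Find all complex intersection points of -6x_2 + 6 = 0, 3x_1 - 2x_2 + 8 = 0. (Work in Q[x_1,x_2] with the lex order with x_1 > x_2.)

Compute a lex Gröbner basis by Buchberger's algorithm.
f_1 = -6x_2 + 6, LT = x_2.
f_2 = 3x_1 - 2x_2 + 8, LT = x_1.

The S-polynomials (S(f_1,f_2)) all reduce to 0 modulo the current basis, so we have a Gröbner basis.
Inter-reduce: drop elements whose leading term is divisible by another's, tail-reduce, and make monic.
Reduced Gröbner basis: {x_1 + 2, x_2 - 1}.

The lex basis is triangular: the last element involves only x_2. Solving x_2 - 1 = 0 gives x_2 ∈ {1}; substituting each value into the earlier elements determines the remaining variables.
  x_2 = 1: the earlier basis element becomes x_1 + 2 = 0, giving x_1 = -2 — point (-2, 1).
Check: every point annihilates each of the original generators.

{(-2, 1)}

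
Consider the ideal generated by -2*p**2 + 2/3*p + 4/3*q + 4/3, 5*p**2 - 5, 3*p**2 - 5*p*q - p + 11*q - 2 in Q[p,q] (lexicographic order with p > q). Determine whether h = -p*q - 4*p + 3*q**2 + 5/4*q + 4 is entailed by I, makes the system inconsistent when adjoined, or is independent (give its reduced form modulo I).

First compute the reduced Gröbner basis of I by Buchberger's algorithm.
f_1 = -2*p**2 + 2/3*p + 4/3*q + 4/3, LT = p**2.
f_2 = 5*p**2 - 5, LT = p**2.
f_3 = 3*p**2 - 5*p*q - p + 11*q - 2, LT = p**2.

S(f_1,f_2): lcm = p**2. S = -1/3*p - 2/3*q + 1/3.
  leading term p: no divisor's leading term divides it; move -1/3*p to the remainder.
  leading term q: no divisor's leading term divides it; move -2/3*q to the remainder.
  leading term 1: no divisor's leading term divides it; move 1/3 to the remainder.
  remainder -1/3*p - 2/3*q + 1/3 ≠ 0; add k_4 = -1/3*p - 2/3*q + 1/3 to the basis.

S(f_1,f_3): lcm = p**2. S = 5/3*p*q - 13/3*q.
  leading term p*q: subtract (-5*q)·k_4 from 5/3*p*q - 13/3*q → -10/3*q**2 - 8/3*q
  leading term q**2: no divisor's leading term divides it; move -10/3*q**2 to the remainder.
  leading term q: no divisor's leading term divides it; move -8/3*q to the remainder.
  remainder -10/3*q**2 - 8/3*q ≠ 0; add k_5 = -10/3*q**2 - 8/3*q to the basis.

S(f_1,k_4): lcm = p**2. S = -2*p*q + 2/3*p - 2/3*q - 2/3.
  leading term p*q: subtract (6*q)·k_4 from -2*p*q + 2/3*p - 2/3*q - 2/3 → 2/3*p + 4*q**2 - 8/3*q - 2/3
  leading term p: subtract (-2)·k_4 from 2/3*p + 4*q**2 - 8/3*q - 2/3 → 4*q**2 - 4*q
  leading term q**2: subtract (-6/5)·k_5 from 4*q**2 - 4*q → -36/5*q
  leading term q: no divisor's leading term divides it; move -36/5*q to the remainder.
  remainder -36/5*q ≠ 0; add k_6 = -36/5*q to the basis.

The other S-polynomials (S(f_2,f_3), S(f_2,k_4), S(f_3,k_4), S(f_1,k_5), S(f_2,k_5), S(f_3,k_5), S(k_4,k_5), S(f_1,k_6), S(f_2,k_6), S(f_3,k_6), S(k_4,k_6), S(k_5,k_6)) all reduce to 0 modulo the current basis, so we have a Gröbner basis.
Inter-reduce: drop elements whose leading term is divisible by another's, tail-reduce, and make monic.
Reduced Gröbner basis: {p - 1, q}.
Label its elements g_1 = p - 1, g_2 = q.

Reduce h = -p*q - 4*p + 3*q**2 + 5/4*q + 4 modulo G:
  leading term p*q: subtract (-q)·g_1 from -p*q - 4*p + 3*q**2 + 5/4*q + 4 → -4*p + 3*q**2 + 1/4*q + 4
  leading term p: subtract (-4)·g_1 from -4*p + 3*q**2 + 1/4*q + 4 → 3*q**2 + 1/4*q
  leading term q**2: subtract (3*q)·g_2 from 3*q**2 + 1/4*q → 1/4*q
  leading term q: subtract (1/4)·g_2 from 1/4*q → 0
  normal form = 0.
Since the normal form is 0, h ∈ I.

-p*q - 4*p + 3*q**2 + 5/4*q + 4 lies in I (it reduces to 0).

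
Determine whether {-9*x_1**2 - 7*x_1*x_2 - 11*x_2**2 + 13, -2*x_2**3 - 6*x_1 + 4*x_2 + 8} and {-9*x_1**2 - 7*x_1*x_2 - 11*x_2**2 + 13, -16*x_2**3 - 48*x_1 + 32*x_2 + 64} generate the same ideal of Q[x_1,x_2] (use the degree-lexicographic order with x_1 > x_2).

Yes, the ideals are equal.

Since reduced Gröbner bases are canonical representatives of ideals under a given ordering, it suffices to compute and compare them.
Buchberger on the first generating set:
f_1 = -9*x_1**2 - 7*x_1*x_2 - 11*x_2**2 + 13, LT = x_1**2.
f_2 = -2*x_2**3 - 6*x_1 + 4*x_2 + 8, LT = x_2**3.

The S-polynomials (S(f_1,f_2)) all reduce to 0 modulo the current basis, so we have a Gröbner basis.
Inter-reduce: drop elements whose leading term is divisible by another's, tail-reduce, and make monic.
Reduced Gröbner basis: {x_2**3 + 3*x_1 - 2*x_2 - 4, x_1**2 + 7/9*x_1*x_2 + 11/9*x_2**2 - 13/9}.

Buchberger on the second generating set:
h_1 = -9*x_1**2 - 7*x_1*x_2 - 11*x_2**2 + 13, LT = x_1**2.
h_2 = -16*x_2**3 - 48*x_1 + 32*x_2 + 64, LT = x_2**3.

The S-polynomials (S(h_1,h_2)) all reduce to 0 modulo the current basis, so we have a Gröbner basis.
Inter-reduce: drop elements whose leading term is divisible by another's, tail-reduce, and make monic.
Reduced Gröbner basis: {x_2**3 + 3*x_1 - 2*x_2 - 4, x_1**2 + 7/9*x_1*x_2 + 11/9*x_2**2 - 13/9}.

These coincide, so the ideals are equal.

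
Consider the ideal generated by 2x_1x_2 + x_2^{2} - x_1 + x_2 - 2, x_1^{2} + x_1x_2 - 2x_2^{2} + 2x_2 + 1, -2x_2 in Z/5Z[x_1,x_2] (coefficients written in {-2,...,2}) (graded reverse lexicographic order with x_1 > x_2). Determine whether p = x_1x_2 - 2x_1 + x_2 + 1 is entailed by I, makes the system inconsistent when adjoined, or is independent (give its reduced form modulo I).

x_1x_2 - 2x_1 + x_2 + 1 lies in I (it reduces to 0).

First compute the reduced Gröbner basis of I by Buchberger's algorithm.
f_1 = 2x_1x_2 + x_2^{2} - x_1 + x_2 - 2, LT = x_1x_2.
f_2 = x_1^{2} + x_1x_2 - 2x_2^{2} + 2x_2 + 1, LT = x_1^{2}.
f_3 = -2x_2, LT = x_2.

S(f_1,f_3): lcm = x_1x_2. S = -2x_2^{2} + 2x_1 - 2x_2 - 1.
  reduce S modulo (f_1, f_2, f_3):
  remainder 2x_1 - 1 ≠ 0; add h_4 = 2x_1 - 1 to the basis.

The other S-polynomials (S(f_1,f_2), S(f_2,f_3), S(f_1,h_4), S(f_2,h_4), S(f_3,h_4)) all reduce to 0 modulo the current basis, so we have a Gröbner basis.
Inter-reduce: drop elements whose leading term is divisible by another's, tail-reduce, and make monic.
Reduced Gröbner basis: {x_1 + 2, x_2}.
Label its elements g_1 = x_1 + 2, g_2 = x_2.

Reduce p = x_1x_2 - 2x_1 + x_2 + 1 modulo G:
  leading term x_1x_2: subtract (x_2)·g_1 from x_1x_2 - 2x_1 + x_2 + 1 → -2x_1 - x_2 + 1
  leading term x_1: subtract (-2)·g_1 from -2x_1 - x_2 + 1 → -x_2
  leading term x_2: subtract (-1)·g_2 from -x_2 → 0
  normal form = 0.
Since the normal form is 0, p ∈ I.

The remainder on division by a Gröbner basis is unique — it is the normal form.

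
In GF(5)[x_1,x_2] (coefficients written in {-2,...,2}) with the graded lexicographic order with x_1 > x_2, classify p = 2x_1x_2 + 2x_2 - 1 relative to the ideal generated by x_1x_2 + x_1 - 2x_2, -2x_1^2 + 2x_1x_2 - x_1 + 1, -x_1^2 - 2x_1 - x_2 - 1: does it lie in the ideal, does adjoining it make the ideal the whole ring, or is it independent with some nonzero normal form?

First compute the reduced Gröbner basis of I by Buchberger's algorithm.
f_1 = x_1x_2 + x_1 - 2x_2, LT = x_1x_2.
f_2 = -2x_1^2 + 2x_1x_2 - x_1 + 1, LT = x_1^2.
f_3 = -x_1^2 - 2x_1 - x_2 - 1, LT = x_1^2.

S(f_1,f_2): lcm = x_1^2x_2. S = x_1x_2^2 + x_1^2 - 2x_2.
  reduce S modulo (f_1, f_2, f_3):
  remainder 2x_2^2 + 2x_1 - 2x_2 - 2 ≠ 0; add h_4 = 2x_2^2 + 2x_1 - 2x_2 - 2 to the basis.

S(f_1,f_3): lcm = x_1^2x_2. S = x_1^2 + x_1x_2 - x_2^2 - x_2.
  reduce S modulo (f_1, f_2, f_3, h_4):
  remainder x_1 + 2x_2 + 2 ≠ 0; add h_5 = x_1 + 2x_2 + 2 to the basis.

S(f_2,f_3): lcm = x_1^2. S = -x_1x_2 + x_1 - x_2 + 1.
  reduce S modulo (f_1, f_2, f_3, h_4, h_5):
  remainder -2x_2 + 2 ≠ 0; add h_6 = -2x_2 + 2 to the basis.

The other S-polynomials (S(f_1,h_4), S(f_2,h_4), S(f_3,h_4), S(f_1,h_5), S(f_2,h_5), S(f_3,h_5), S(h_4,h_5), S(f_1,h_6), S(f_2,h_6), S(f_3,h_6), S(h_4,h_6), S(h_5,h_6)) all reduce to 0 modulo the current basis, so we have a Gröbner basis.
Inter-reduce: drop elements whose leading term is divisible by another's, tail-reduce, and make monic.
Reduced Gröbner basis: {x_1 - 1, x_2 - 1}.
Label its elements g_1 = x_1 - 1, g_2 = x_2 - 1.

Reduce p = 2x_1x_2 + 2x_2 - 1 modulo G:
  leading term x_1x_2: subtract (2x_2)·g_1 from 2x_1x_2 + 2x_2 - 1 → -x_2 - 1
  leading term x_2: subtract (-1)·g_2 from -x_2 - 1 → -2
  leading term 1: no divisor's leading term divides it; move -2 to the remainder.
  normal form = -2.
The normal form is nonzero, so p ∉ I. Since p minus its normal form lies in I, I + (p) = I + (r) where r = -2; decide whether this ideal is the whole ring.
Here r = -2 is a nonzero constant, hence a unit: 1 ∈ I + (p), the Gröbner basis of I + (p) is {1}, and the enlarged system has no common solution — adjoining p is inconsistent.

Ideal membership is decidable via reduction modulo a Gröbner basis.

Adjoining 2x_1x_2 + 2x_2 - 1 makes the ideal the whole ring: the system is inconsistent.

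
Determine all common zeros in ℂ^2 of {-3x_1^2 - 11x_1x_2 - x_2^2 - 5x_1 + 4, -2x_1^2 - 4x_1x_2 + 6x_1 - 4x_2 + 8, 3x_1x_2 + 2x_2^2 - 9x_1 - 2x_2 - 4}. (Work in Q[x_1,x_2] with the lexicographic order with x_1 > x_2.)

Compute a lex Gröbner basis by Buchberger's algorithm.
f_1 = -3x_1^2 - 11x_1x_2 - 5x_1 - x_2^2 + 4, LT = x_1^2.
f_2 = -2x_1^2 - 4x_1x_2 + 6x_1 - 4x_2 + 8, LT = x_1^2.
f_3 = 3x_1x_2 - 9x_1 + 2x_2^2 - 2x_2 - 4, LT = x_1x_2.

S(f_1,f_2): lcm = x_1^2. S = 5/3x_1x_2 + 14/3x_1 + 1/3x_2^2 - 2x_2 + 8/3.
  reduce S modulo (f_1, f_2, f_3):
  remainder 29/3x_1 - 7/9x_2^2 - 8/9x_2 + 44/9 ≠ 0; add h_4 = 29/3x_1 - 7/9x_2^2 - 8/9x_2 + 44/9 to the basis.

S(f_1,f_3): lcm = x_1^2x_2. S = 3x_1^2 + 3x_1x_2^2 + 7/3x_1x_2 + 4/3x_1 + 1/3x_2^3 - 4/3x_2.
  reduce S modulo (f_1, f_2, f_3, h_4):
  remainder -5/3x_2^3 + 49/87x_2^2 + 230/87x_2 + 168/29 ≠ 0; add h_5 = -5/3x_2^3 + 49/87x_2^2 + 230/87x_2 + 168/29 to the basis.

S(f_2,f_3): lcm = x_1^2x_2. S = 3x_1^2 + 4/3x_1x_2^2 - 7/3x_1x_2 + 4/3x_1 + 2x_2^2 - 4x_2.
  reduce S modulo (f_1, f_2, f_3, h_4, h_5):
  remainder 6868/1305x_2^2 - 3332/261x_2 + 5848/1305 ≠ 0; add h_6 = 6868/1305x_2^2 - 3332/261x_2 + 5848/1305 to the basis.

S(f_1,h_4): lcm = x_1^2. S = 7/87x_1x_2^2 + 109/29x_1x_2 + 101/87x_1 + 1/3x_2^2 - 4/3.
  reduce S modulo (f_1, f_2, f_3, h_4, h_5, h_6):
  remainder 2618/2929x_2 - 5236/2929 ≠ 0; add h_7 = 2618/2929x_2 - 5236/2929 to the basis.

The other S-polynomials (S(f_2,h_4), S(f_3,h_4), S(f_1,h_5), S(f_2,h_5), S(f_3,h_5), S(h_4,h_5), S(f_1,h_6), S(f_2,h_6), S(f_3,h_6), S(h_4,h_6), S(h_5,h_6), S(f_1,h_7), S(f_2,h_7), S(f_3,h_7), S(h_4,h_7), S(h_5,h_7), S(h_6,h_7)) all reduce to 0 modulo the current basis, so we have a Gröbner basis.
Inter-reduce: drop elements whose leading term is divisible by another's, tail-reduce, and make monic.
Reduced Gröbner basis: {x_1, x_2 - 2}.

From the last basis element, x_2 - 2 = 0, so x_2 takes values in {2}. Each choice, substituted upward through the basis, yields the corresponding point(s) of the solution set.
  x_2 = 2: the earlier basis element becomes x_1 = 0, giving x_1 = 0 — point (0, 2).

{(0, 2)}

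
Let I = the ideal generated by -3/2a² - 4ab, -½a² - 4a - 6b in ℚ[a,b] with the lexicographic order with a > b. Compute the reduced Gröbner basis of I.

f_1 = -3/2a² - 4ab, LT = a².
f_2 = -½a² - 4a - 6b, LT = a².

S(f_1,f_2): lcm = a². S = 8/3ab - 8a - 12b.
  reduce S modulo (f_1, f_2):
  remainder 8/3ab - 8a - 12b ≠ 0; add g_3 = 8/3ab - 8a - 12b to the basis.

S(f_1,g_3): lcm = a²b. S = 3a² + 8/3ab² + 9/2ab.
  reduce S modulo (f_1, f_2, g_3):
  remainder 27/2a + 12b² + 81/4b ≠ 0; add g_4 = 27/2a + 12b² + 81/4b to the basis.

S(g_3,g_4): lcm = ab. S = -3a - 8/9b³ - 3/2b² - 9/2b.
  reduce S modulo (f_1, f_2, g_3, g_4):
  remainder -8/9b³ + 7/6b² ≠ 0; add g_5 = -8/9b³ + 7/6b² to the basis.

The other S-polynomials (S(f_2,g_3), S(f_1,g_4), S(f_2,g_4), S(f_1,g_5), S(f_2,g_5), S(g_3,g_5), S(g_4,g_5)) all reduce to 0 modulo the current basis, so we have a Gröbner basis.
Inter-reduce: drop elements whose leading term is divisible by another's, tail-reduce, and make monic.

G = {a + 8/9b² + 3/2b, b³ - 21/16b²}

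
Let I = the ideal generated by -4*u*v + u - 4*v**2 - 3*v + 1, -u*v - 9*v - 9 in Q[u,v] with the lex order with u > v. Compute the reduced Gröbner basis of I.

G = {u - 4*v**2 + 33*v + 37, v**3 - 33/4*v**2 - 7*v + 9/4}

The reduced Gröbner basis is the canonical form of the ideal for this ordering.

f_1 = -4*u*v + u - 4*v**2 - 3*v + 1, LT = u*v.
f_2 = -u*v - 9*v - 9, LT = u*v.

S(f_1,f_2): lcm = u*v. S = -1/4*u + v**2 - 33/4*v - 37/4.
  leading term u: no divisor's leading term divides it; move -1/4*u to the remainder.
  leading term v**2: no divisor's leading term divides it; move v**2 to the remainder.
  leading term v: no divisor's leading term divides it; move -33/4*v to the remainder.
  leading term 1: no divisor's leading term divides it; move -37/4 to the remainder.
  remainder -1/4*u + v**2 - 33/4*v - 37/4 ≠ 0; add g_3 = -1/4*u + v**2 - 33/4*v - 37/4 to the basis.

S(f_1,g_3): lcm = u*v. S = -1/4*u + 4*v**3 - 32*v**2 - 145/4*v - 1/4.
  leading term u: subtract (1)·g_3 from -1/4*u + 4*v**3 - 32*v**2 - 145/4*v - 1/4 → 4*v**3 - 33*v**2 - 28*v + 9
  leading term v**3: no divisor's leading term divides it; move 4*v**3 to the remainder.
  leading term v**2: no divisor's leading term divides it; move -33*v**2 to the remainder.
  leading term v: no divisor's leading term divides it; move -28*v to the remainder.
  leading term 1: no divisor's leading term divides it; move 9 to the remainder.
  remainder 4*v**3 - 33*v**2 - 28*v + 9 ≠ 0; add g_4 = 4*v**3 - 33*v**2 - 28*v + 9 to the basis.

The other S-polynomials (S(f_2,g_3), S(f_1,g_4), S(f_2,g_4), S(g_3,g_4)) all reduce to 0 modulo the current basis, so we have a Gröbner basis.
Inter-reduce: drop elements whose leading term is divisible by another's, tail-reduce, and make monic.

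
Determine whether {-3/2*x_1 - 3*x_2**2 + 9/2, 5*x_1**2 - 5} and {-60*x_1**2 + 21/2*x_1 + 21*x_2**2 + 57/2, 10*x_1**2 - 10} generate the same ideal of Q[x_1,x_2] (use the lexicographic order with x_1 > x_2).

Two ideals are equal iff their reduced Gröbner bases coincide (the reduced basis is unique for a fixed ordering).
Buchberger on the first generating set:
f_1 = -3/2*x_1 - 3*x_2**2 + 9/2, LT = x_1.
f_2 = 5*x_1**2 - 5, LT = x_1**2.

S(f_1,f_2): lcm = x_1**2. S = 2*x_1*x_2**2 - 3*x_1 + 1.
  leading term x_1*x_2**2: subtract (-4/3*x_2**2)·f_1 from 2*x_1*x_2**2 - 3*x_1 + 1 → -3*x_1 - 4*x_2**4 + 6*x_2**2 + 1
  leading term x_1: subtract (2)·f_1 from -3*x_1 - 4*x_2**4 + 6*x_2**2 + 1 → -4*x_2**4 + 12*x_2**2 - 8
  leading term x_2**4: no divisor's leading term divides it; move -4*x_2**4 to the remainder.
  leading term x_2**2: no divisor's leading term divides it; move 12*x_2**2 to the remainder.
  leading term 1: no divisor's leading term divides it; move -8 to the remainder.
  remainder -4*x_2**4 + 12*x_2**2 - 8 ≠ 0; add g_3 = -4*x_2**4 + 12*x_2**2 - 8 to the basis.

The other S-polynomials (S(f_1,g_3), S(f_2,g_3)) all reduce to 0 modulo the current basis, so we have a Gröbner basis.
Inter-reduce: drop elements whose leading term is divisible by another's, tail-reduce, and make monic.
Reduced Gröbner basis: {x_1 + 2*x_2**2 - 3, x_2**4 - 3*x_2**2 + 2}.

Buchberger on the second generating set:
h_1 = -60*x_1**2 + 21/2*x_1 + 21*x_2**2 + 57/2, LT = x_1**2.
h_2 = 10*x_1**2 - 10, LT = x_1**2.

S(h_1,h_2): lcm = x_1**2. S = -7/40*x_1 - 7/20*x_2**2 + 21/40.
  leading term x_1: no divisor's leading term divides it; move -7/40*x_1 to the remainder.
  leading term x_2**2: no divisor's leading term divides it; move -7/20*x_2**2 to the remainder.
  leading term 1: no divisor's leading term divides it; move 21/40 to the remainder.
  remainder -7/40*x_1 - 7/20*x_2**2 + 21/40 ≠ 0; add k_3 = -7/40*x_1 - 7/20*x_2**2 + 21/40 to the basis.

S(h_1,k_3): lcm = x_1**2. S = -2*x_1*x_2**2 + 113/40*x_1 - 7/20*x_2**2 - 19/40.
  leading term x_1*x_2**2: subtract (80/7*x_2**2)·k_3 from -2*x_1*x_2**2 + 113/40*x_1 - 7/20*x_2**2 - 19/40 → 113/40*x_1 + 4*x_2**4 - 127/20*x_2**2 - 19/40
  leading term x_1: subtract (-113/7)·k_3 from 113/40*x_1 + 4*x_2**4 - 127/20*x_2**2 - 19/40 → 4*x_2**4 - 12*x_2**2 + 8
  leading term x_2**4: no divisor's leading term divides it; move 4*x_2**4 to the remainder.
  leading term x_2**2: no divisor's leading term divides it; move -12*x_2**2 to the remainder.
  leading term 1: no divisor's leading term divides it; move 8 to the remainder.
  remainder 4*x_2**4 - 12*x_2**2 + 8 ≠ 0; add k_4 = 4*x_2**4 - 12*x_2**2 + 8 to the basis.

The other S-polynomials (S(h_2,k_3), S(h_1,k_4), S(h_2,k_4), S(k_3,k_4)) all reduce to 0 modulo the current basis, so we have a Gröbner basis.
Inter-reduce: drop elements whose leading term is divisible by another's, tail-reduce, and make monic.
Reduced Gröbner basis: {x_1 + 2*x_2**2 - 3, x_2**4 - 3*x_2**2 + 2}.

These coincide, so the ideals are equal.
The same test decides containment: I ⊆ J iff every generator of I reduces to 0 modulo a Gröbner basis of J.

Yes, the ideals are equal.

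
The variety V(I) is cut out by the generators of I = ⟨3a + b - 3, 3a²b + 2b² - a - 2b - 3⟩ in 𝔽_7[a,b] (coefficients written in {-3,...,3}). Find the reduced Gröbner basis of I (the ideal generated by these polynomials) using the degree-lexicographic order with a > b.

G = {b³ - 3b + 2, a - 2b - 1}

f_1 = 3a + b - 3, LT = a.
f_2 = 3a²b + 2b² - a - 2b - 3, LT = a²b.

S(f_1,f_2): lcm = a²b. S = -2ab² - ab - 3b² - 2a + 3b + 1.
  leading term ab²: subtract (-3b²)·f_1 from -2ab² - ab - 3b² - 2a + 3b + 1 → 3b³ - ab + 2b² - 2a + 3b + 1
  leading term b³: no divisor's leading term divides it; move 3b³ to the remainder.
  leading term ab: subtract (2b)·f_1 from -ab + 2b² - 2a + 3b + 1 → -2a + 2b + 1
  leading term a: subtract (-3)·f_1 from -2a + 2b + 1 → -2b - 1
  leading term b: no divisor's leading term divides it; move -2b to the remainder.
  leading term 1: no divisor's leading term divides it; move -1 to the remainder.
  remainder 3b³ - 2b - 1 ≠ 0; add g_3 = 3b³ - 2b - 1 to the basis.

The other S-polynomials (S(f_1,g_3), S(f_2,g_3)) all reduce to 0 modulo the current basis, so we have a Gröbner basis.
Inter-reduce: drop elements whose leading term is divisible by another's, tail-reduce, and make monic.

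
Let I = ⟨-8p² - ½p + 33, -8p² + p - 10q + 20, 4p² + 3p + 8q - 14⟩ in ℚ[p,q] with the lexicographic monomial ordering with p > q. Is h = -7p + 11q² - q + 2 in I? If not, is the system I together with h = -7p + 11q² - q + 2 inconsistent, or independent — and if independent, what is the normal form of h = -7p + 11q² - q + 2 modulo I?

First compute the reduced Gröbner basis of I by Buchberger's algorithm.
f_1 = -8p² - ½p + 33, LT = p².
f_2 = -8p² + p - 10q + 20, LT = p².
f_3 = 4p² + 3p + 8q - 14, LT = p².

S(f_1,f_2): lcm = p². S = 3/16p - 5/4q - 13/8.
  reduce S modulo (f_1, f_2, f_3):
  remainder 3/16p - 5/4q - 13/8 ≠ 0; add k_4 = 3/16p - 5/4q - 13/8 to the basis.

S(f_1,f_3): lcm = p². S = -11/16p - 2q - ⅝.
  reduce S modulo (f_1, f_2, f_3, k_4):
  remainder -79/12q - 79/12 ≠ 0; add k_5 = -79/12q - 79/12 to the basis.

The other S-polynomials (S(f_2,f_3), S(f_1,k_4), S(f_2,k_4), S(f_3,k_4), S(f_1,k_5), S(f_2,k_5), S(f_3,k_5), S(k_4,k_5)) all reduce to 0 modulo the current basis, so we have a Gröbner basis.
Inter-reduce: drop elements whose leading term is divisible by another's, tail-reduce, and make monic.
Reduced Gröbner basis: {p - 2, q + 1}.
Label its elements g_1 = p - 2, g_2 = q + 1.

Reduce h = -7p + 11q² - q + 2 modulo G:
  leading term p: subtract (-7)·g_1 from -7p + 11q² - q + 2 → 11q² - q - 12
  leading term q²: subtract (11q)·g_2 from 11q² - q - 12 → -12q - 12
  leading term q: subtract (-12)·g_2 from -12q - 12 → 0
  normal form = 0.
Since the normal form is 0, h ∈ I.

-7p + 11q² - q + 2 lies in I (it reduces to 0).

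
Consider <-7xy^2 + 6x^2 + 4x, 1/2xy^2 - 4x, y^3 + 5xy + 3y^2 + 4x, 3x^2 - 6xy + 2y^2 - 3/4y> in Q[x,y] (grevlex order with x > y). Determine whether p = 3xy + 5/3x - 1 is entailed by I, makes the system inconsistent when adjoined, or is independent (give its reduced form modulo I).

Adjoining 3xy + 5/3x - 1 makes the ideal the whole ring: the system is inconsistent.

First compute the reduced Gröbner basis of I by Buchberger's algorithm.
f_1 = -7xy^2 + 6x^2 + 4x, LT = xy^2.
f_2 = 1/2xy^2 - 4x, LT = xy^2.
f_3 = y^3 + 5xy + 3y^2 + 4x, LT = y^3.
f_4 = 3x^2 - 6xy + 2y^2 - 3/4y, LT = x^2.

S(f_1,f_2): lcm = xy^2. S = -6/7x^2 + 52/7x.
  reduce S modulo (f_1, f_2, f_3, f_4):
  remainder -12/7xy + 4/7y^2 + 52/7x - 3/14y ≠ 0; add h_5 = -12/7xy + 4/7y^2 + 52/7x - 3/14y to the basis.

S(f_1,f_3): lcm = xy^3. S = -41/7x^2y - 3xy^2 - 4x^2 - 4/7xy.
  reduce S modulo (f_1, f_2, f_3, f_4, h_5):
  remainder -5009/252y^2 - 16070/63x + 211/84y ≠ 0; add h_6 = -5009/252y^2 - 16070/63x + 211/84y to the basis.

S(f_1,f_4): lcm = x^2y^2. S = 2xy^3 - 2/3y^4 - 6/7x^3 + 1/4y^3 - 4/7x^2.
  reduce S modulo (f_1, f_2, f_3, f_4, h_5, h_6):
  remainder 14513477/140252x - 245295/1122016y ≠ 0; add h_7 = 14513477/140252x - 245295/1122016y to the basis.

S(f_2,f_3): lcm = xy^3. S = -5x^2y - 3xy^2 - 4x^2 - 8xy.
  reduce S modulo (f_1, f_2, f_3, f_4, h_5, h_6, h_7):
  remainder 796338/1319407y ≠ 0; add h_8 = 796338/1319407y to the basis.

The other S-polynomials (S(f_2,f_4), S(f_3,f_4), S(f_1,h_5), S(f_2,h_5), S(f_3,h_5), S(f_4,h_5), S(f_1,h_6), S(f_2,h_6), S(f_3,h_6), S(f_4,h_6), S(h_5,h_6), S(f_1,h_7), S(f_2,h_7), S(f_3,h_7), S(f_4,h_7), S(h_5,h_7), S(h_6,h_7), S(f_1,h_8), S(f_2,h_8), S(f_3,h_8), S(f_4,h_8), S(h_5,h_8), S(h_6,h_8), S(h_7,h_8)) all reduce to 0 modulo the current basis, so we have a Gröbner basis.
Inter-reduce: drop elements whose leading term is divisible by another's, tail-reduce, and make monic.
Reduced Gröbner basis: {x, y}.
Label its elements g_1 = x, g_2 = y.

Reduce p = 3xy + 5/3x - 1 modulo G:
  leading term xy: subtract (3y)·g_1 from 3xy + 5/3x - 1 → 5/3x - 1
  leading term x: subtract (5/3)·g_1 from 5/3x - 1 → -1
  leading term 1: no divisor's leading term divides it; move -1 to the remainder.
  normal form = -1.
The normal form is nonzero, so p ∉ I. Since p minus its normal form lies in I, I + (p) = I + (r) where r = -1; decide whether this ideal is the whole ring.
Here r = -1 is a nonzero constant, hence a unit: 1 ∈ I + (p), the Gröbner basis of I + (p) is {1}, and the enlarged system has no common solution — adjoining p is inconsistent.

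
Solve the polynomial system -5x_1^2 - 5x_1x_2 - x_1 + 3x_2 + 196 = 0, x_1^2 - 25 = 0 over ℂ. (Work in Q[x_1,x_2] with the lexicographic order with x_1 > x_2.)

{(-5, -19/7), (5, 3)}

Compute a lex Gröbner basis by Buchberger's algorithm.
f_1 = -5x_1^2 - 5x_1x_2 - x_1 + 3x_2 + 196, LT = x_1^2.
f_2 = x_1^2 - 25, LT = x_1^2.

S(f_1,f_2): lcm = x_1^2. S = x_1x_2 + 1/5x_1 - 3/5x_2 - 71/5.
  leading term x_1x_2: no divisor's leading term divides it; move x_1x_2 to the remainder.
  leading term x_1: no divisor's leading term divides it; move 1/5x_1 to the remainder.
  leading term x_2: no divisor's leading term divides it; move -3/5x_2 to the remainder.
  leading term 1: no divisor's leading term divides it; move -71/5 to the remainder.
  remainder x_1x_2 + 1/5x_1 - 3/5x_2 - 71/5 ≠ 0; add h_3 = x_1x_2 + 1/5x_1 - 3/5x_2 - 71/5 to the basis.

S(f_1,h_3): lcm = x_1^2x_2. S = -1/5x_1^2 + x_1x_2^2 + 4/5x_1x_2 + 71/5x_1 - 3/5x_2^2 - 196/5x_2.
  leading term x_1^2: subtract (1/25)·f_1 from -1/5x_1^2 + x_1x_2^2 + 4/5x_1x_2 + 71/5x_1 - 3/5x_2^2 - 196/5x_2 → x_1x_2^2 + x_1x_2 + 356/25x_1 - 3/5x_2^2 - 983/25x_2 - 196/25
  leading term x_1x_2^2: subtract (x_2)·h_3 from x_1x_2^2 + x_1x_2 + 356/25x_1 - 3/5x_2^2 - 983/25x_2 - 196/25 → 4/5x_1x_2 + 356/25x_1 - 628/25x_2 - 196/25
  leading term x_1x_2: subtract (4/5)·h_3 from 4/5x_1x_2 + 356/25x_1 - 628/25x_2 - 196/25 → 352/25x_1 - 616/25x_2 + 88/25
  leading term x_1: no divisor's leading term divides it; move 352/25x_1 to the remainder.
  leading term x_2: no divisor's leading term divides it; move -616/25x_2 to the remainder.
  leading term 1: no divisor's leading term divides it; move 88/25 to the remainder.
  remainder 352/25x_1 - 616/25x_2 + 88/25 ≠ 0; add h_4 = 352/25x_1 - 616/25x_2 + 88/25 to the basis.

S(h_3,h_4): lcm = x_1x_2. S = 1/5x_1 + 7/4x_2^2 - 17/20x_2 - 71/5.
  leading term x_1: subtract (5/352)·h_4 from 1/5x_1 + 7/4x_2^2 - 17/20x_2 - 71/5 → 7/4x_2^2 - 1/2x_2 - 57/4
  leading term x_2^2: no divisor's leading term divides it; move 7/4x_2^2 to the remainder.
  leading term x_2: no divisor's leading term divides it; move -1/2x_2 to the remainder.
  leading term 1: no divisor's leading term divides it; move -57/4 to the remainder.
  remainder 7/4x_2^2 - 1/2x_2 - 57/4 ≠ 0; add h_5 = 7/4x_2^2 - 1/2x_2 - 57/4 to the basis.

The other S-polynomials (S(f_2,h_3), S(f_1,h_4), S(f_2,h_4), S(f_1,h_5), S(f_2,h_5), S(h_3,h_5), S(h_4,h_5)) all reduce to 0 modulo the current basis, so we have a Gröbner basis.
Inter-reduce: drop elements whose leading term is divisible by another's, tail-reduce, and make monic.
Reduced Gröbner basis: {x_1 - 7/4x_2 + 1/4, x_2^2 - 2/7x_2 - 57/7}.

Since the basis is lex-ordered, x_2^2 - 2/7x_2 - 57/7 is univariate in x_2. Its roots are {-19/7, 3}. Back-substituting each root into the other basis elements fixes the other coordinates.
  x_2 = -19/7: the earlier basis element becomes x_1 + 5 = 0, giving x_1 = -5 — point (-5, -19/7).
  x_2 = 3: the earlier basis element becomes x_1 - 5 = 0, giving x_1 = 5 — point (5, 3).
Substituting each solution back into the original system confirms all equations vanish.
Zero-dimensionality of the ideal guarantees finitely many solutions over ℂ.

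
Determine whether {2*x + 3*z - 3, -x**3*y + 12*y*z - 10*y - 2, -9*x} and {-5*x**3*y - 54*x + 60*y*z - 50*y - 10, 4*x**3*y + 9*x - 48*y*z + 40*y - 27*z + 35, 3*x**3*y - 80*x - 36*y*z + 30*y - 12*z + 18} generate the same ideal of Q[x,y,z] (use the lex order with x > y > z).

Yes, the ideals are equal.

Two ideals are equal iff their reduced Gröbner bases coincide (the reduced basis is unique for a fixed ordering).
Buchberger on the first generating set:
f_1 = 2*x + 3*z - 3, LT = x.
f_2 = -x**3*y + 12*y*z - 10*y - 2, LT = x**3*y.
f_3 = -9*x, LT = x.

S(f_1,f_2): lcm = x**3*y. S = 3/2*x**2*y*z - 3/2*x**2*y + 12*y*z - 10*y - 2.
  reduce S modulo (f_1, f_2, f_3):
  remainder 27/8*y*z**3 - 81/8*y*z**2 + 177/8*y*z - 107/8*y - 2 ≠ 0; add g_4 = 27/8*y*z**3 - 81/8*y*z**2 + 177/8*y*z - 107/8*y - 2 to the basis.

S(f_1,f_3): lcm = x. S = 3/2*z - 3/2.
  reduce S modulo (f_1, f_2, f_3, g_4):
  remainder 3/2*z - 3/2 ≠ 0; add g_5 = 3/2*z - 3/2 to the basis.

S(f_2,f_3): lcm = x**3*y. S = -12*y*z + 10*y + 2.
  reduce S modulo (f_1, f_2, f_3, g_4, g_5):
  remainder -2*y + 2 ≠ 0; add g_6 = -2*y + 2 to the basis.

The other S-polynomials (S(f_1,g_4), S(f_2,g_4), S(f_3,g_4), S(f_1,g_5), S(f_2,g_5), S(f_3,g_5), S(g_4,g_5), S(f_1,g_6), S(f_2,g_6), S(f_3,g_6), S(g_4,g_6), S(g_5,g_6)) all reduce to 0 modulo the current basis, so we have a Gröbner basis.
Inter-reduce: drop elements whose leading term is divisible by another's, tail-reduce, and make monic.
Reduced Gröbner basis: {x, y - 1, z - 1}.

Buchberger on the second generating set:
h_1 = -5*x**3*y - 54*x + 60*y*z - 50*y - 10, LT = x**3*y.
h_2 = 4*x**3*y + 9*x - 48*y*z + 40*y - 27*z + 35, LT = x**3*y.
h_3 = 3*x**3*y - 80*x - 36*y*z + 30*y - 12*z + 18, LT = x**3*y.

S(h_1,h_2): lcm = x**3*y. S = 171/20*x + 27/4*z - 27/4.
  reduce S modulo (h_1, h_2, h_3):
  remainder 171/20*x + 27/4*z - 27/4 ≠ 0; add k_4 = 171/20*x + 27/4*z - 27/4 to the basis.

S(h_1,h_3): lcm = x**3*y. S = 562/15*x + 4*z - 4.
  reduce S modulo (h_1, h_2, h_3, k_4):
  remainder -486/19*z + 486/19 ≠ 0; add k_5 = -486/19*z + 486/19 to the basis.

S(h_1,k_4): lcm = x**3*y. S = -15/19*x**2*y*z + 15/19*x**2*y + 54/5*x - 12*y*z + 10*y + 2.
  reduce S modulo (h_1, h_2, h_3, k_4, k_5):
  remainder -2*y + 2 ≠ 0; add k_6 = -2*y + 2 to the basis.

The other S-polynomials (S(h_2,h_3), S(h_2,k_4), S(h_3,k_4), S(h_1,k_5), S(h_2,k_5), S(h_3,k_5), S(k_4,k_5), S(h_1,k_6), S(h_2,k_6), S(h_3,k_6), S(k_4,k_6), S(k_5,k_6)) all reduce to 0 modulo the current basis, so we have a Gröbner basis.
Inter-reduce: drop elements whose leading term is divisible by another's, tail-reduce, and make monic.
Reduced Gröbner basis: {x, y - 1, z - 1}.

Same reduced basis, so the two generating sets span the same ideal.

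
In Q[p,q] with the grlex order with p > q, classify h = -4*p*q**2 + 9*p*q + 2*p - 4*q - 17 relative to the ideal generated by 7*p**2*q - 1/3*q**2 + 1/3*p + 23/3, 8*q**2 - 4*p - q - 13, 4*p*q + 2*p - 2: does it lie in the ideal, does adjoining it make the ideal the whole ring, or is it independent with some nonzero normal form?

First compute the reduced Gröbner basis of I by Buchberger's algorithm.
f_1 = 7*p**2*q - 1/3*q**2 + 1/3*p + 23/3, LT = p**2*q.
f_2 = 8*q**2 - 4*p - q - 13, LT = q**2.
f_3 = 4*p*q + 2*p - 2, LT = p*q.

S(f_1,f_2): lcm = p**2*q**2. S = 1/2*p**3 + 1/8*p**2*q - 1/21*q**3 + 13/8*p**2 + 1/21*p*q + 23/21*q.
  reduce S modulo (f_1, f_2, f_3):
  remainder 1/2*p**3 + 13/8*p**2 - 1/56*p + 57/56*q - 1/8 ≠ 0; add k_4 = 1/2*p**3 + 13/8*p**2 - 1/56*p + 57/56*q - 1/8 to the basis.

S(f_1,f_3): lcm = p**2*q. S = -1/2*p**2 - 1/21*q**2 + 23/42*p + 23/21.
  reduce S modulo (f_1, f_2, f_3, k_4):
  remainder -1/2*p**2 + 11/21*p - 1/168*q + 57/56 ≠ 0; add k_5 = -1/2*p**2 + 11/21*p - 1/168*q + 57/56 to the basis.

S(f_2,f_3): lcm = p*q**2. S = -1/2*p**2 - 5/8*p*q - 13/8*p + 1/2*q.
  reduce S modulo (f_1, f_2, f_3, k_4, k_5):
  remainder -617/336*p + 85/168*q - 149/112 ≠ 0; add k_6 = -617/336*p + 85/168*q - 149/112 to the basis.

S(f_3,k_4): lcm = p**3*q. S = 1/2*p**3 - 13/4*p**2*q - 1/2*p**2 + 1/28*p*q - 57/28*q**2 + 1/4*q.
  reduce S modulo (f_1, f_2, f_3, k_4, k_5, k_6):
  remainder -261057/138208*q - 261057/138208 ≠ 0; add k_7 = -261057/138208*q - 261057/138208 to the basis.

The other S-polynomials (S(f_1,k_4), S(f_2,k_4), S(f_1,k_5), S(f_2,k_5), S(f_3,k_5), S(k_4,k_5), S(f_1,k_6), S(f_2,k_6), S(f_3,k_6), S(k_4,k_6), S(k_5,k_6), S(f_1,k_7), S(f_2,k_7), S(f_3,k_7), S(k_4,k_7), S(k_5,k_7), S(k_6,k_7)) all reduce to 0 modulo the current basis, so we have a Gröbner basis.
Inter-reduce: drop elements whose leading term is divisible by another's, tail-reduce, and make monic.
Reduced Gröbner basis: {p + 1, q + 1}.
Label its elements g_1 = p + 1, g_2 = q + 1.

Reduce h = -4*p*q**2 + 9*p*q + 2*p - 4*q - 17 modulo G:
  leading term p*q**2: subtract (-4*q**2)·g_1 from -4*p*q**2 + 9*p*q + 2*p - 4*q - 17 → 9*p*q + 4*q**2 + 2*p - 4*q - 17
  leading term p*q: subtract (9*q)·g_1 from 9*p*q + 4*q**2 + 2*p - 4*q - 17 → 4*q**2 + 2*p - 13*q - 17
  leading term q**2: subtract (4*q)·g_2 from 4*q**2 + 2*p - 13*q - 17 → 2*p - 17*q - 17
  leading term p: subtract (2)·g_1 from 2*p - 17*q - 17 → -17*q - 19
  leading term q: subtract (-17)·g_2 from -17*q - 19 → -2
  leading term 1: no divisor's leading term divides it; move -2 to the remainder.
  normal form = -2.
The normal form is nonzero, so h ∉ I. Since h minus its normal form lies in I, I + (h) = I + (r) where r = -2; decide whether this ideal is the whole ring.
Here r = -2 is a nonzero constant, hence a unit: 1 ∈ I + (h), the Gröbner basis of I + (h) is {1}, and the enlarged system has no common solution — adjoining h is inconsistent.

Adjoining -4*p*q**2 + 9*p*q + 2*p - 4*q - 17 makes the ideal the whole ring: the system is inconsistent.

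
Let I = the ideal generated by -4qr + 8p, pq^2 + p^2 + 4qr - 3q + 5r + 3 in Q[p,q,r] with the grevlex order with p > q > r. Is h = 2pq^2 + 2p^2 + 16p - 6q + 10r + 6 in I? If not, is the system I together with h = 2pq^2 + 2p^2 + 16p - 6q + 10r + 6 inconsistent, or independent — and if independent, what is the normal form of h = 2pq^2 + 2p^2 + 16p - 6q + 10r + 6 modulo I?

2pq^2 + 2p^2 + 16p - 6q + 10r + 6 lies in I (it reduces to 0).

First compute the reduced Gröbner basis of I by Buchberger's algorithm.
f_1 = -4qr + 8p, LT = qr.
f_2 = pq^2 + p^2 + 4qr - 3q + 5r + 3, LT = pq^2.

S(f_1,f_2): lcm = pq^2r. S = -2p^2q - p^2r - 4qr^2 + 3qr - 5r^2 - 3r.
  leading term p^2q: no divisor's leading term divides it; move -2p^2q to the remainder.
  leading term p^2r: no divisor's leading term divides it; move -p^2r to the remainder.
  leading term qr^2: subtract (r)·f_1 from -4qr^2 + 3qr - 5r^2 - 3r → -8pr + 3qr - 5r^2 - 3r
  leading term pr: no divisor's leading term divides it; move -8pr to the remainder.
  leading term qr: subtract (-3/4)·f_1 from 3qr - 5r^2 - 3r → -5r^2 + 6p - 3r
  leading term r^2: no divisor's leading term divides it; move -5r^2 to the remainder.
  leading term p: no divisor's leading term divides it; move 6p to the remainder.
  leading term r: no divisor's leading term divides it; move -3r to the remainder.
  remainder -2p^2q - p^2r - 8pr - 5r^2 + 6p - 3r ≠ 0; add k_3 = -2p^2q - p^2r - 8pr - 5r^2 + 6p - 3r to the basis.

S(f_1,k_3): lcm = p^2qr. S = -1/2p^2r^2 - 2p^3 - 4pr^2 - 5/2r^3 + 3pr - 3/2r^2.
  leading term p^2r^2: no divisor's leading term divides it; move -1/2p^2r^2 to the remainder.
  leading term p^3: no divisor's leading term divides it; move -2p^3 to the remainder.
  leading term pr^2: no divisor's leading term divides it; move -4pr^2 to the remainder.
  leading term r^3: no divisor's leading term divides it; move -5/2r^3 to the remainder.
  leading term pr: no divisor's leading term divides it; move 3pr to the remainder.
  leading term r^2: no divisor's leading term divides it; move -3/2r^2 to the remainder.
  remainder -1/2p^2r^2 - 2p^3 - 4pr^2 - 5/2r^3 + 3pr - 3/2r^2 ≠ 0; add k_4 = -1/2p^2r^2 - 2p^3 - 4pr^2 - 5/2r^3 + 3pr - 3/2r^2 to the basis.

The other S-polynomials (S(f_2,k_3), S(f_1,k_4), S(f_2,k_4), S(k_3,k_4)) all reduce to 0 modulo the current basis, so we have a Gröbner basis.
Inter-reduce: drop elements whose leading term is divisible by another's, tail-reduce, and make monic.
Reduced Gröbner basis: {p^2r^2 + 4p^3 + 8pr^2 + 5r^3 - 6pr + 3r^2, p^2q + 1/2p^2r + 4pr + 5/2r^2 - 3p + 3/2r, pq^2 + p^2 + 8p - 3q + 5r + 3, qr - 2p}.
Label its elements g_1 = p^2r^2 + 4p^3 + 8pr^2 + 5r^3 - 6pr + 3r^2, g_2 = p^2q + 1/2p^2r + 4pr + 5/2r^2 - 3p + 3/2r, g_3 = pq^2 + p^2 + 8p - 3q + 5r + 3, g_4 = qr - 2p.

Reduce h = 2pq^2 + 2p^2 + 16p - 6q + 10r + 6 modulo G:
  leading term pq^2: subtract (2)·g_3 from 2pq^2 + 2p^2 + 16p - 6q + 10r + 6 → 0
  normal form = 0.
Since the normal form is 0, h ∈ I.

The remainder on division by a Gröbner basis is unique — it is the normal form.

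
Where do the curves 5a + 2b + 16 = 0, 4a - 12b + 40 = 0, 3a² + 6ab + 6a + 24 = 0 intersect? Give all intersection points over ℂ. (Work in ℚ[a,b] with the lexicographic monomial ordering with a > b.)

Compute a lex Gröbner basis by Buchberger's algorithm.
f_1 = 5a + 2b + 16, LT = a.
f_2 = 4a - 12b + 40, LT = a.
f_3 = 3a² + 6ab + 6a + 24, LT = a².

S(f_1,f_2): lcm = a. S = 17/5b - 34/5.
  reduce S modulo (f_1, f_2, f_3):
  remainder 17/5b - 34/5 ≠ 0; add h_4 = 17/5b - 34/5 to the basis.

The other S-polynomials (S(f_1,f_3), S(f_2,f_3), S(f_1,h_4), S(f_2,h_4), S(f_3,h_4)) all reduce to 0 modulo the current basis, so we have a Gröbner basis.
Inter-reduce: drop elements whose leading term is divisible by another's, tail-reduce, and make monic.
Reduced Gröbner basis: {a + 4, b - 2}.

Since the basis is lex-ordered, b - 2 is univariate in b. Its roots are {2}. Back-substituting each root into the other basis elements fixes the other coordinates.
  b = 2: the earlier basis element becomes a + 4 = 0, giving a = -4 — point (-4, 2).
This is the nonlinear analogue of row-reducing a linear system.

{(-4, 2)}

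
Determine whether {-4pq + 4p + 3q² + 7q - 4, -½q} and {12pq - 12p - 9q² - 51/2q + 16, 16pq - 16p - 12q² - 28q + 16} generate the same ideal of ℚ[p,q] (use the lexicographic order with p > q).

No, the ideals differ.

For a fixed monomial order, each ideal has a unique reduced Gröbner basis; comparing bases decides equality.
Buchberger on the first generating set:
f_1 = -4pq + 4p + 3q² + 7q - 4, LT = pq.
f_2 = -½q, LT = q.

S(f_1,f_2): lcm = pq. S = -p - ¾q² - 7/4q + 1.
  reduce S modulo (f_1, f_2):
  remainder -p + 1 ≠ 0; add g_3 = -p + 1 to the basis.

The other S-polynomials (S(f_1,g_3), S(f_2,g_3)) all reduce to 0 modulo the current basis, so we have a Gröbner basis.
Inter-reduce: drop elements whose leading term is divisible by another's, tail-reduce, and make monic.
Reduced Gröbner basis: {p - 1, q}.

Buchberger on the second generating set:
h_1 = 12pq - 12p - 9q² - 51/2q + 16, LT = pq.
h_2 = 16pq - 16p - 12q² - 28q + 16, LT = pq.

S(h_1,h_2): lcm = pq. S = -⅜q + ⅓.
  reduce S modulo (h_1, h_2):
  remainder -⅜q + ⅓ ≠ 0; add k_3 = -⅜q + ⅓ to the basis.

S(h_1,k_3): lcm = pq. S = -1/9p - ¾q² - 17/8q + 4/3.
  reduce S modulo (h_1, h_2, k_3):
  remainder -1/9p - 31/27 ≠ 0; add k_4 = -1/9p - 31/27 to the basis.

The other S-polynomials (S(h_2,k_3), S(h_1,k_4), S(h_2,k_4), S(k_3,k_4)) all reduce to 0 modulo the current basis, so we have a Gröbner basis.
Inter-reduce: drop elements whose leading term is divisible by another's, tail-reduce, and make monic.
Reduced Gröbner basis: {p + 31/3, q - 8/9}.

Since the reduced bases disagree, the two ideals are not the same.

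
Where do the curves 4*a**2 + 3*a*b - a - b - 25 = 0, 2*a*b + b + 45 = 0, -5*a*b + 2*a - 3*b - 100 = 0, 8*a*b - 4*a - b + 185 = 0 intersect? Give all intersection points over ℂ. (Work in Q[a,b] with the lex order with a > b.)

Compute a lex Gröbner basis by Buchberger's algorithm.
f_1 = 4*a**2 + 3*a*b - a - b - 25, LT = a**2.
f_2 = 2*a*b + b + 45, LT = a*b.
f_3 = -5*a*b + 2*a - 3*b - 100, LT = a*b.
f_4 = 8*a*b - 4*a - b + 185, LT = a*b.

S(f_1,f_2): lcm = a**2*b. S = 3/4*a*b**2 - 3/4*a*b - 45/2*a - 1/4*b**2 - 25/4*b.
  leading term a*b**2: subtract (3/8*b)·f_2 from 3/4*a*b**2 - 3/4*a*b - 45/2*a - 1/4*b**2 - 25/4*b → -3/4*a*b - 45/2*a - 5/8*b**2 - 185/8*b
  leading term a*b: subtract (-3/8)·f_2 from -3/4*a*b - 45/2*a - 5/8*b**2 - 185/8*b → -45/2*a - 5/8*b**2 - 91/4*b + 135/8
  leading term a: no divisor's leading term divides it; move -45/2*a to the remainder.
  leading term b**2: no divisor's leading term divides it; move -5/8*b**2 to the remainder.
  leading term b: no divisor's leading term divides it; move -91/4*b to the remainder.
  leading term 1: no divisor's leading term divides it; move 135/8 to the remainder.
  remainder -45/2*a - 5/8*b**2 - 91/4*b + 135/8 ≠ 0; add h_5 = -45/2*a - 5/8*b**2 - 91/4*b + 135/8 to the basis.

S(f_1,f_3): lcm = a**2*b. S = 2/5*a**2 + 3/4*a*b**2 - 17/20*a*b - 20*a - 1/4*b**2 - 25/4*b.
  leading term a**2: subtract (1/10)·f_1 from 2/5*a**2 + 3/4*a*b**2 - 17/20*a*b - 20*a - 1/4*b**2 - 25/4*b → 3/4*a*b**2 - 23/20*a*b - 199/10*a - 1/4*b**2 - 123/20*b + 5/2
  leading term a*b**2: subtract (3/8*b)·f_2 from 3/4*a*b**2 - 23/20*a*b - 199/10*a - 1/4*b**2 - 123/20*b + 5/2 → -23/20*a*b - 199/10*a - 5/8*b**2 - 921/40*b + 5/2
  leading term a*b: subtract (-23/40)·f_2 from -23/20*a*b - 199/10*a - 5/8*b**2 - 921/40*b + 5/2 → -199/10*a - 5/8*b**2 - 449/20*b + 227/8
  leading term a: subtract (199/225)·h_5 from -199/10*a - 5/8*b**2 - 449/20*b + 227/8 → -13/180*b**2 - 524/225*b + 269/20
  leading term b**2: no divisor's leading term divides it; move -13/180*b**2 to the remainder.
  leading term b: no divisor's leading term divides it; move -524/225*b to the remainder.
  leading term 1: no divisor's leading term divides it; move 269/20 to the remainder.
  remainder -13/180*b**2 - 524/225*b + 269/20 ≠ 0; add h_6 = -13/180*b**2 - 524/225*b + 269/20 to the basis.

S(f_1,f_4): lcm = a**2*b. S = 1/2*a**2 + 3/4*a*b**2 - 1/8*a*b - 185/8*a - 1/4*b**2 - 25/4*b.
  leading term a**2: subtract (1/8)·f_1 from 1/2*a**2 + 3/4*a*b**2 - 1/8*a*b - 185/8*a - 1/4*b**2 - 25/4*b → 3/4*a*b**2 - 1/2*a*b - 23*a - 1/4*b**2 - 49/8*b + 25/8
  leading term a*b**2: subtract (3/8*b)·f_2 from 3/4*a*b**2 - 1/2*a*b - 23*a - 1/4*b**2 - 49/8*b + 25/8 → -1/2*a*b - 23*a - 5/8*b**2 - 23*b + 25/8
  leading term a*b: subtract (-1/4)·f_2 from -1/2*a*b - 23*a - 5/8*b**2 - 23*b + 25/8 → -23*a - 5/8*b**2 - 91/4*b + 115/8
  leading term a: subtract (46/45)·h_5 from -23*a - 5/8*b**2 - 91/4*b + 115/8 → 1/72*b**2 + 91/180*b - 23/8
  leading term b**2: subtract (-5/26)·h_6 from 1/72*b**2 + 91/180*b - 23/8 → 3/52*b - 15/52
  leading term b: no divisor's leading term divides it; move 3/52*b to the remainder.
  leading term 1: no divisor's leading term divides it; move -15/52 to the remainder.
  remainder 3/52*b - 15/52 ≠ 0; add h_7 = 3/52*b - 15/52 to the basis.

The other S-polynomials (S(f_2,f_3), S(f_2,f_4), S(f_3,f_4), S(f_1,h_5), S(f_2,h_5), S(f_3,h_5), S(f_4,h_5), S(f_1,h_6), S(f_2,h_6), S(f_3,h_6), S(f_4,h_6), S(h_5,h_6), S(f_1,h_7), S(f_2,h_7), S(f_3,h_7), S(f_4,h_7), S(h_5,h_7), S(h_6,h_7)) all reduce to 0 modulo the current basis, so we have a Gröbner basis.
Inter-reduce: drop elements whose leading term is divisible by another's, tail-reduce, and make monic.
Reduced Gröbner basis: {a + 5, b - 5}.

A lex Gröbner basis eliminates variables successively. Here b - 5 depends only on b, with roots {5}; lifting each root through the earlier basis elements recovers the full solutions.
  b = 5: the earlier basis element becomes a + 5 = 0, giving a = -5 — point (-5, 5).
Substituting each solution back into the original system confirms all equations vanish.

{(-5, 5)}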